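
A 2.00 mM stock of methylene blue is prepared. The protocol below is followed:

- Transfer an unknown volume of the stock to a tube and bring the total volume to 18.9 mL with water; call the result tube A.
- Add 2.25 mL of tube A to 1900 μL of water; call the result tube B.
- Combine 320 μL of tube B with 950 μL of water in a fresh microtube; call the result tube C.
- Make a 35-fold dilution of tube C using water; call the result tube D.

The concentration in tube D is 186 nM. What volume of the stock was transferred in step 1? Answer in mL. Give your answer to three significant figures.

Step 1: v brought to 18.9 mL → factor = 18.9 mL/v
Step 2: 2.25 mL + 1900 μL = 4.15 mL total → factor 4.15/2.25 = 1.8444
Step 3: 320 μL + 950 μL = 1270 μL total → factor 1270/320 = 3.9688
Step 4: 35-fold → factor 35
Product of known-step factors = 256.2
Overall factor = 2.00 mM / (186 nM) = 10753
Step-1 factor = 10753 / 256.2 = 41.969
v = 18.9 mL / 41.969 = 0.450 mL

0.450 mL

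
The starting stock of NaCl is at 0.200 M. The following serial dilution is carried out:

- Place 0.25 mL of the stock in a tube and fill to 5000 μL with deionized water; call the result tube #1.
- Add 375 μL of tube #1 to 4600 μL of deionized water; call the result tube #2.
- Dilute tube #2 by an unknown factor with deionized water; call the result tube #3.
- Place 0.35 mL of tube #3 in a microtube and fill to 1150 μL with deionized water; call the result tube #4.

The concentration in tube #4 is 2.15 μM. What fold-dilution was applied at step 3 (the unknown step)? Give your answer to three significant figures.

Step 1: 0.25 mL brought to 5000 μL → factor 5/0.25 = 20
Step 2: 375 μL + 4600 μL = 4975 μL total → factor 4975/375 = 13.267
Step 3: unknown factor x
Step 4: 0.35 mL brought to 1150 μL → factor 1.15/0.35 = 3.2857
Product of known-step factors = 871.81
Overall factor = 0.200 M / (2.15 μM) = 93023
x = 93023 / 871.81 = 107

107-fold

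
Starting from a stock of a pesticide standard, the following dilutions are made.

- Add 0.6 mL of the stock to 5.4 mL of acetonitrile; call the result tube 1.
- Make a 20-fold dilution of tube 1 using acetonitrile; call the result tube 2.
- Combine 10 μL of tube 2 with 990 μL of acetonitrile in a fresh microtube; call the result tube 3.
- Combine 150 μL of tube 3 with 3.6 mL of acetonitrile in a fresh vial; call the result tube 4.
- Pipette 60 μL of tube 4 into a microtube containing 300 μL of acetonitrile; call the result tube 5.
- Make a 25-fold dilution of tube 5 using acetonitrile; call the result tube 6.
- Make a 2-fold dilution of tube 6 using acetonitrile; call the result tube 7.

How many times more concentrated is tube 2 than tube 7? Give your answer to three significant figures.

7.50 × 10^5

Step 1: 0.6 mL + 5.4 mL = 6 mL total → factor 6/0.6 = 10
Step 2: 20-fold → factor 20
Step 3: 10 μL + 990 μL = 1000 μL total → factor 1000/10 = 100
Step 4: 150 μL + 3.6 mL = 3750 μL total → factor 3750/150 = 25
Step 5: 60 μL + 300 μL = 360 μL total → factor 360/60 = 6
Step 6: 25-fold → factor 25
Step 7: 2-fold → factor 2
Dilution factor to tube 2 = 200; to tube 7 = 1.5 × 10^8
[tube 2]/[tube 7] = (factor to tube 7)/(factor to tube 2) = 1.5 × 10^8/200 = 7.50 × 10^5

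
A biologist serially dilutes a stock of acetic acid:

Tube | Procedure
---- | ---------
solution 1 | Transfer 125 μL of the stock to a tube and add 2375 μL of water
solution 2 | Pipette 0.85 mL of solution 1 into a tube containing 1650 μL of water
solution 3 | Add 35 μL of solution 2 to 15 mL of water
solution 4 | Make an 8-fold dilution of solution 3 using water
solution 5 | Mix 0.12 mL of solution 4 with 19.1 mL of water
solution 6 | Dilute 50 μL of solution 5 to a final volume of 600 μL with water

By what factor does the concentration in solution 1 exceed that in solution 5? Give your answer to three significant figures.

1.62 × 10^6

Step 1: 125 μL + 2375 μL = 2500 μL total → factor 2500/125 = 20
Step 2: 0.85 mL + 1650 μL = 2.5 mL total → factor 2.5/0.85 = 2.9412
Step 3: 35 μL + 15 mL = 15035 μL total → factor 15035/35 = 429.57
Step 4: 8-fold → factor 8
Step 5: 0.12 mL + 19.1 mL = 19.22 mL total → factor 19.22/0.12 = 160.17
Dilution factor to solution 1 = 20; to solution 5 = 3.2378 × 10^7
[solution 1]/[solution 5] = (factor to solution 5)/(factor to solution 1) = 3.2378 × 10^7/20 = 1.62 × 10^6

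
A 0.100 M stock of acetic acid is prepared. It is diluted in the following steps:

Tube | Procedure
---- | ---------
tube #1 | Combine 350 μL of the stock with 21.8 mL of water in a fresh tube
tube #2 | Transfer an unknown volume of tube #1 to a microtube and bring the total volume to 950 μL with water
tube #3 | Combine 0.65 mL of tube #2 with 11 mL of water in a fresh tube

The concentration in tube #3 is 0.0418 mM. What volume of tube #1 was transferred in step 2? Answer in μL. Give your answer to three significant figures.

450 μL

Step 1: 350 μL + 21.8 mL = 22150 μL total → factor 22150/350 = 63.286
Step 2: v brought to 950 μL → factor = 950 μL/v
Step 3: 0.65 mL + 11 mL = 11.65 mL total → factor 11.65/0.65 = 17.923
Product of known-step factors = 1134.3
Overall factor = 0.100 M / (0.0418 mM) = 2392.3
Step-2 factor = 2392.3 / 1134.3 = 2.1091
v = 950 μL / 2.1091 = 450 μL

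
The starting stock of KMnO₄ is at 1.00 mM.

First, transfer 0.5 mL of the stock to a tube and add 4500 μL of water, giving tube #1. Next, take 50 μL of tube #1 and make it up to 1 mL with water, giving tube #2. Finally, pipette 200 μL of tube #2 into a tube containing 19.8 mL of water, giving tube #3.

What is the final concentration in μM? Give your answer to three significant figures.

Step 1: 0.5 mL + 4500 μL = 5 mL total → factor 5/0.5 = 10
Step 2: 50 μL brought to 1 mL → factor 1000/50 = 20
Step 3: 200 μL + 19.8 mL = 20000 μL total → factor 20000/200 = 100
Overall dilution factor = 10 × 20 × 100 = 20000
Final = 1.00 mM / 20000 = 5.000 × 10^-5 mM = 0.0500 μM

0.0500 μM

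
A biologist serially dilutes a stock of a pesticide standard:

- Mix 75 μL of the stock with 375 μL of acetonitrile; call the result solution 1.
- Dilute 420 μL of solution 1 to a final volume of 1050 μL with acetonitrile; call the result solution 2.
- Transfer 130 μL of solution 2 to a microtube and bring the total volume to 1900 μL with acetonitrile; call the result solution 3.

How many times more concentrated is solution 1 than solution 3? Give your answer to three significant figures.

Step 1: 75 μL + 375 μL = 450 μL total → factor 450/75 = 6
Step 2: 420 μL brought to 1050 μL → factor 1050/420 = 2.5
Step 3: 130 μL brought to 1900 μL → factor 1900/130 = 14.615
Dilution factor to solution 1 = 6; to solution 3 = 219.23
[solution 1]/[solution 3] = (factor to solution 3)/(factor to solution 1) = 219.23/6 = 36.5

36.5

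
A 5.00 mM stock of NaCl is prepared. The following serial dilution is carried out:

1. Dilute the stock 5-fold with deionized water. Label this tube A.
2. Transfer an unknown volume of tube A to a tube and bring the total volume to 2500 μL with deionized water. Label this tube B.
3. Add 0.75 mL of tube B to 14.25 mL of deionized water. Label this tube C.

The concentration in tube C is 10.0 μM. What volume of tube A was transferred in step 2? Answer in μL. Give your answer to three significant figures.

Step 1: 5-fold → factor 5
Step 2: v brought to 2500 μL → factor = 2500 μL/v
Step 3: 0.75 mL + 14.25 mL = 15 mL total → factor 15/0.75 = 20
Product of known-step factors = 100
Overall factor = 5.00 mM / (10.0 μM) = 500
Step-2 factor = 500 / 100 = 5
v = 2500 μL / 5 = 500 μL

500 μL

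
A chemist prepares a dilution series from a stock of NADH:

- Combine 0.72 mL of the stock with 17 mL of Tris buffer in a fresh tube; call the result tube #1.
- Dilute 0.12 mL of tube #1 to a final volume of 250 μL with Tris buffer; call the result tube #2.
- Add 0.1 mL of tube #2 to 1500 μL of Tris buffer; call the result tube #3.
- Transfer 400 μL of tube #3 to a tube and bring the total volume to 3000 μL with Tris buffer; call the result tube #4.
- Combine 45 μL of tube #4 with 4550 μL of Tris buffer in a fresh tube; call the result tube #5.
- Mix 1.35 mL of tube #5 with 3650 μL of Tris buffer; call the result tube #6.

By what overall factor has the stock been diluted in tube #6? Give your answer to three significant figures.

Step 1: 0.72 mL + 17 mL = 17.72 mL total → factor 17.72/0.72 = 24.611
Step 2: 0.12 mL brought to 250 μL → factor 0.25/0.12 = 2.0833
Step 3: 0.1 mL + 1500 μL = 1.6 mL total → factor 1.6/0.1 = 16
Step 4: 400 μL brought to 3000 μL → factor 3000/400 = 7.5
Step 5: 45 μL + 4550 μL = 4595 μL total → factor 4595/45 = 102.11
Step 6: 1.35 mL + 3650 μL = 5 mL total → factor 5/1.35 = 3.7037
Overall dilution factor = 24.611 × 2.0833 × 16 × 7.5 × 102.11 × 3.7037 = 2.3269 × 10^6

2.33 × 10^6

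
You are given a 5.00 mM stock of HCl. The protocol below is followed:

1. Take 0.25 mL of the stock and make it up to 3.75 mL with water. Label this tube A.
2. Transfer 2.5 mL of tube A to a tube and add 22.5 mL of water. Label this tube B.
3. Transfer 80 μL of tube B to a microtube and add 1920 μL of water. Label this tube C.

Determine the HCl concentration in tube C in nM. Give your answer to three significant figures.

Step 1: 0.25 mL brought to 3.75 mL → factor 3.75/0.25 = 15
Step 2: 2.5 mL + 22.5 mL = 25 mL total → factor 25/2.5 = 10
Step 3: 80 μL + 1920 μL = 2000 μL total → factor 2000/80 = 25
Overall dilution factor = 15 × 10 × 25 = 3750
Final = 5.00 mM / 3750 = 0.001333 mM = 1.33 × 10^3 nM

1.33 × 10^3 nM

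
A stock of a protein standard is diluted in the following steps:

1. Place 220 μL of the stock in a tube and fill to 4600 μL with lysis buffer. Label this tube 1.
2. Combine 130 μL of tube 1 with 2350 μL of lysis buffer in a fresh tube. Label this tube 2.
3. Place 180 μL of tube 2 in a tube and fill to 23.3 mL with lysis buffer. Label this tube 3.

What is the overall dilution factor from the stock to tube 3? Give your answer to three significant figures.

Step 1: 220 μL brought to 4600 μL → factor 4600/220 = 20.909
Step 2: 130 μL + 2350 μL = 2480 μL total → factor 2480/130 = 19.077
Step 3: 180 μL brought to 23.3 mL → factor 23300/180 = 129.44
Overall dilution factor = 20.909 × 19.077 × 129.44 = 51633

5.16 × 10^4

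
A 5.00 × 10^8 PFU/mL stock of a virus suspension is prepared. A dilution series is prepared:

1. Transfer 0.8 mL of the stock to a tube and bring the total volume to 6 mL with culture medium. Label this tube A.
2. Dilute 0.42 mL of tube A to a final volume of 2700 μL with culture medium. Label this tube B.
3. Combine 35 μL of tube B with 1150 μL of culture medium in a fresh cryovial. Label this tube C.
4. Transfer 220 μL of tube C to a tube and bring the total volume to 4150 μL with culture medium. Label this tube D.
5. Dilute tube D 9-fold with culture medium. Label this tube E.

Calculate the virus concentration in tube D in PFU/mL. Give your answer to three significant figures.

Step 1: 0.8 mL brought to 6 mL → factor 6/0.8 = 7.5
Step 2: 0.42 mL brought to 2700 μL → factor 2.7/0.42 = 6.4286
Step 3: 35 μL + 1150 μL = 1185 μL total → factor 1185/35 = 33.857
Step 4: 220 μL brought to 4150 μL → factor 4150/220 = 18.864
Dilution factor through tube D = 7.5 × 6.4286 × 33.857 × 18.864 = 30793
[tube D] = 5.00 × 10^8 PFU/mL / 30793 = 1.62 × 10^4 PFU/mL

1.62 × 10^4 PFU/mL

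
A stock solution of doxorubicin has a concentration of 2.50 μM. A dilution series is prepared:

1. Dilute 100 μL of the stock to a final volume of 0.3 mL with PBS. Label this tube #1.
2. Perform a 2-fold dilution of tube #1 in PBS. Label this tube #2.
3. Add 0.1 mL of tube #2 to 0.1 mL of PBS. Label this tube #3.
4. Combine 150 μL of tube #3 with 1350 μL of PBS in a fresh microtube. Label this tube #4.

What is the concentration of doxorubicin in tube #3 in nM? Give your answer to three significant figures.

208 nM

Step 1: 100 μL brought to 0.3 mL → factor 300/100 = 3
Step 2: 2-fold → factor 2
Step 3: 0.1 mL + 0.1 mL = 0.2 mL total → factor 0.2/0.1 = 2
Dilution factor through tube #3 = 3 × 2 × 2 = 12
[tube #3] = 2.50 μM / 12 = 0.2083 μM = 208 nM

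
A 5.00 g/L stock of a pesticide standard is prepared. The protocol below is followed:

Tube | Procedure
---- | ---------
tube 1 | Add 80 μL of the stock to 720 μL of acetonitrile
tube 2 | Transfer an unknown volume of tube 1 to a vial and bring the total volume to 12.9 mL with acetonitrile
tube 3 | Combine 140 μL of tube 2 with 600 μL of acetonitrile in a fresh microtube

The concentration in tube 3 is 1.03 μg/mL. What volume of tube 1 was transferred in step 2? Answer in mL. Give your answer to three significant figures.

Step 1: 80 μL + 720 μL = 800 μL total → factor 800/80 = 10
Step 2: v brought to 12.9 mL → factor = 12.9 mL/v
Step 3: 140 μL + 600 μL = 740 μL total → factor 740/140 = 5.2857
Product of known-step factors = 52.857
Overall factor = 5.00 g/L / (1.03 μg/mL) = 4854.4
Step-2 factor = 4854.4 / 52.857 = 91.839
v = 12.9 mL / 91.839 = 0.140 mL

0.140 mL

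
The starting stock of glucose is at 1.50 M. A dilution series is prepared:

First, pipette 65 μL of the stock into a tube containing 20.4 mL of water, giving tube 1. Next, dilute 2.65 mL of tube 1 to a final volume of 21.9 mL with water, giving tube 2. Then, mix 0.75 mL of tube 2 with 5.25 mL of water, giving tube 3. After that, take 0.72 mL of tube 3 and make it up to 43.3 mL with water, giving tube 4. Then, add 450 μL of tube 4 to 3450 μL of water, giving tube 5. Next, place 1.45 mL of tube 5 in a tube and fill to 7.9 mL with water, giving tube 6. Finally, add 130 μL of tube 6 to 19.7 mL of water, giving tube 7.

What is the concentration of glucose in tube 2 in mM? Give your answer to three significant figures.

0.576 mM

Step 1: 65 μL + 20.4 mL = 20465 μL total → factor 20465/65 = 314.85
Step 2: 2.65 mL brought to 21.9 mL → factor 21.9/2.65 = 8.2642
Dilution factor through tube 2 = 314.85 × 8.2642 = 2601.9
[tube 2] = 1.50 M / 2601.9 = 0.0005765 M = 0.576 mM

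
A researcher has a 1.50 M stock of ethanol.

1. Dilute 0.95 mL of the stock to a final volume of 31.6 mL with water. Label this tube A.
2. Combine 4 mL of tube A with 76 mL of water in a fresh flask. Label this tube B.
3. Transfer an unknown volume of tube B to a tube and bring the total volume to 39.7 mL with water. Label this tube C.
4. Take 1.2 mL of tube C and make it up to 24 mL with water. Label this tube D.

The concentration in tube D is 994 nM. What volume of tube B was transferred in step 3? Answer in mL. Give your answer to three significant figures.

Step 1: 0.95 mL brought to 31.6 mL → factor 31.6/0.95 = 33.263
Step 2: 4 mL + 76 mL = 80 mL total → factor 80/4 = 20
Step 3: v brought to 39.7 mL → factor = 39.7 mL/v
Step 4: 1.2 mL brought to 24 mL → factor 24/1.2 = 20
Product of known-step factors = 13305
Overall factor = 1.50 M / (994 nM) = 1.5091 × 10^6
Step-3 factor = 1.5091 × 10^6 / 13305 = 113.42
v = 39.7 mL / 113.42 = 0.350 mL

0.350 mL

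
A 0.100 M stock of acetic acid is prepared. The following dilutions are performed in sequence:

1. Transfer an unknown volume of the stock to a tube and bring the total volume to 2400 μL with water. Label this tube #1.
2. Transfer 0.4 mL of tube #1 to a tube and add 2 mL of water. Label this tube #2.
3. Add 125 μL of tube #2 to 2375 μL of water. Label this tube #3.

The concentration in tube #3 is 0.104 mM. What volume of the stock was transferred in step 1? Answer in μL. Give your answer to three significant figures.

300 μL

Step 1: v brought to 2400 μL → factor = 2400 μL/v
Step 2: 0.4 mL + 2 mL = 2.4 mL total → factor 2.4/0.4 = 6
Step 3: 125 μL + 2375 μL = 2500 μL total → factor 2500/125 = 20
Product of known-step factors = 120
Overall factor = 0.100 M / (0.104 mM) = 961.54
Step-1 factor = 961.54 / 120 = 8.0128
v = 2400 μL / 8.0128 = 300 μL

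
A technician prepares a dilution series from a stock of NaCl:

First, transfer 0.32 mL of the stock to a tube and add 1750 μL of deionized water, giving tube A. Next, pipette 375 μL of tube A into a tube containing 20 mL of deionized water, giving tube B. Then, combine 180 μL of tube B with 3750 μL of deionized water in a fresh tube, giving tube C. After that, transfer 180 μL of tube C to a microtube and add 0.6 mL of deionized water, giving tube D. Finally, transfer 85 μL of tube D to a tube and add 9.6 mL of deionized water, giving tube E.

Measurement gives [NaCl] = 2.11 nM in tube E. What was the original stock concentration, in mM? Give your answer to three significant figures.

7.99 mM

Step 1: 0.32 mL + 1750 μL = 2.07 mL total → factor 2.07/0.32 = 6.4688
Step 2: 375 μL + 20 mL = 20375 μL total → factor 20375/375 = 54.333
Step 3: 180 μL + 3750 μL = 3930 μL total → factor 3930/180 = 21.833
Step 4: 180 μL + 0.6 mL = 780 μL total → factor 780/180 = 4.3333
Step 5: 85 μL + 9.6 mL = 9685 μL total → factor 9685/85 = 113.94
Overall dilution factor = 6.4688 × 54.333 × 21.833 × 4.3333 × 113.94 = 3.7889 × 10^6
Stock = 2.11 nM × 3.7889 × 10^6 = 7.995 × 10^6 nM = 7.99 mM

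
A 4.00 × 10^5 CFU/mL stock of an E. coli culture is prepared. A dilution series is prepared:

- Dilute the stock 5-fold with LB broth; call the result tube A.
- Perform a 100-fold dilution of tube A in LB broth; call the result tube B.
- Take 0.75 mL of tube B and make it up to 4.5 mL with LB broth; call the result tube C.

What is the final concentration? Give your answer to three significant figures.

Step 1: 5-fold → factor 5
Step 2: 100-fold → factor 100
Step 3: 0.75 mL brought to 4.5 mL → factor 4.5/0.75 = 6
Overall dilution factor = 5 × 100 × 6 = 3000
Final = 4.00 × 10^5 CFU/mL / 3000 = 133 CFU/mL

133 CFU/mL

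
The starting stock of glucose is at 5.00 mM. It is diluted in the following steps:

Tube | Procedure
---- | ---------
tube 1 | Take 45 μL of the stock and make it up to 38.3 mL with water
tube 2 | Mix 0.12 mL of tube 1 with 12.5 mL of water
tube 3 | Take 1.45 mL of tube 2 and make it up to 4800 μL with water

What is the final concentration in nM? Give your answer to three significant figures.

16.9 nM

Step 1: 45 μL brought to 38.3 mL → factor 38300/45 = 851.11
Step 2: 0.12 mL + 12.5 mL = 12.62 mL total → factor 12.62/0.12 = 105.17
Step 3: 1.45 mL brought to 4800 μL → factor 4.8/1.45 = 3.3103
Overall dilution factor = 851.11 × 105.17 × 3.3103 = 2.963 × 10^5
Final = 5.00 mM / 2.963 × 10^5 = 1.687 × 10^-5 mM = 16.9 nM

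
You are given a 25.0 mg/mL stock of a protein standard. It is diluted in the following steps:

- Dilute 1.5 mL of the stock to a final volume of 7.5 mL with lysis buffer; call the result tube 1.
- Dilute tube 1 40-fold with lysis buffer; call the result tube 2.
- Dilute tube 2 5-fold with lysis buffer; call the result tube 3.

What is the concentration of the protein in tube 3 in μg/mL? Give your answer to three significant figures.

Step 1: 1.5 mL brought to 7.5 mL → factor 7.5/1.5 = 5
Step 2: 40-fold → factor 40
Step 3: 5-fold → factor 5
Overall dilution factor = 5 × 40 × 5 = 1000
Final = 25.0 mg/mL / 1000 = 0.02500 mg/mL = 25.0 μg/mL

25.0 μg/mL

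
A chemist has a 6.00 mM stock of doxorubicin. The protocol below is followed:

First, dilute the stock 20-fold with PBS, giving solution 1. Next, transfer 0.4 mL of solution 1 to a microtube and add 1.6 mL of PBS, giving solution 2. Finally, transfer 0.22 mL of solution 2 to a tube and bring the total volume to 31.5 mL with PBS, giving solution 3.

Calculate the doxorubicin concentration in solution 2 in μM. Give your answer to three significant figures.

Step 1: 20-fold → factor 20
Step 2: 0.4 mL + 1.6 mL = 2 mL total → factor 2/0.4 = 5
Dilution factor through solution 2 = 20 × 5 = 100
[solution 2] = 6.00 mM / 100 = 0.06000 mM = 60.0 μM

60.0 μM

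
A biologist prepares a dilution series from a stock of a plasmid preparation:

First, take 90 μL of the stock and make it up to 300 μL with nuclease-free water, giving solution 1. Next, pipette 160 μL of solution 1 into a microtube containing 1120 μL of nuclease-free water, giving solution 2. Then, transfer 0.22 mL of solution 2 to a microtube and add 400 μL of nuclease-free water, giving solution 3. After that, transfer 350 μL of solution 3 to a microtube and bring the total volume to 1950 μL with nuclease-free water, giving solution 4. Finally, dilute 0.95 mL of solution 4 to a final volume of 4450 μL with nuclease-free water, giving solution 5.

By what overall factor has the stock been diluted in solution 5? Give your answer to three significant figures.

1.96 × 10^3

Step 1: 90 μL brought to 300 μL → factor 300/90 = 3.3333
Step 2: 160 μL + 1120 μL = 1280 μL total → factor 1280/160 = 8
Step 3: 0.22 mL + 400 μL = 0.62 mL total → factor 0.62/0.22 = 2.8182
Step 4: 350 μL brought to 1950 μL → factor 1950/350 = 5.5714
Step 5: 0.95 mL brought to 4450 μL → factor 4.45/0.95 = 4.6842
Overall dilution factor = 3.3333 × 8 × 2.8182 × 5.5714 × 4.6842 = 1961.3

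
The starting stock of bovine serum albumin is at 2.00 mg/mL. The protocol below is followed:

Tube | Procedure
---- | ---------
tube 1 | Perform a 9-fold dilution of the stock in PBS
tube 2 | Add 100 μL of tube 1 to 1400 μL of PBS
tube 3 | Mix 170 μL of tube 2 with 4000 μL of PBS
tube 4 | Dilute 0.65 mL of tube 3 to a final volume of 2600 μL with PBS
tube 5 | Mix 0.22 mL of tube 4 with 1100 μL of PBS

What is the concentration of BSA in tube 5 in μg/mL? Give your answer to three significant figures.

Step 1: 9-fold → factor 9
Step 2: 100 μL + 1400 μL = 1500 μL total → factor 1500/100 = 15
Step 3: 170 μL + 4000 μL = 4170 μL total → factor 4170/170 = 24.529
Step 4: 0.65 mL brought to 2600 μL → factor 2.6/0.65 = 4
Step 5: 0.22 mL + 1100 μL = 1.32 mL total → factor 1.32/0.22 = 6
Overall dilution factor = 9 × 15 × 24.529 × 4 × 6 = 79475
Final = 2.00 mg/mL / 79475 = 2.517 × 10^-5 mg/mL = 0.0252 μg/mL

0.0252 μg/mL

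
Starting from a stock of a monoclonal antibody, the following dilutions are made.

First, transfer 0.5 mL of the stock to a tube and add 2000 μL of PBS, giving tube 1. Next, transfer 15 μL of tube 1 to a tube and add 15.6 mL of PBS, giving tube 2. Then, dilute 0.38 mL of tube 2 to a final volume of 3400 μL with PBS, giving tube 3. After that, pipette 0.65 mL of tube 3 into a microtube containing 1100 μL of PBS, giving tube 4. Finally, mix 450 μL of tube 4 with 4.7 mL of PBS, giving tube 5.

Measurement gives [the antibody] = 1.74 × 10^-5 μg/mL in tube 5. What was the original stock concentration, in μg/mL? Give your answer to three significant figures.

Step 1: 0.5 mL + 2000 μL = 2.5 mL total → factor 2.5/0.5 = 5
Step 2: 15 μL + 15.6 mL = 15615 μL total → factor 15615/15 = 1041
Step 3: 0.38 mL brought to 3400 μL → factor 3.4/0.38 = 8.9474
Step 4: 0.65 mL + 1100 μL = 1.75 mL total → factor 1.75/0.65 = 2.6923
Step 5: 450 μL + 4.7 mL = 5150 μL total → factor 5150/450 = 11.444
Overall dilution factor = 5 × 1041 × 8.9474 × 2.6923 × 11.444 = 1.4349 × 10^6
Stock = 1.74 × 10^-5 μg/mL × 1.4349 × 10^6 = 25.0 μg/mL

25.0 μg/mL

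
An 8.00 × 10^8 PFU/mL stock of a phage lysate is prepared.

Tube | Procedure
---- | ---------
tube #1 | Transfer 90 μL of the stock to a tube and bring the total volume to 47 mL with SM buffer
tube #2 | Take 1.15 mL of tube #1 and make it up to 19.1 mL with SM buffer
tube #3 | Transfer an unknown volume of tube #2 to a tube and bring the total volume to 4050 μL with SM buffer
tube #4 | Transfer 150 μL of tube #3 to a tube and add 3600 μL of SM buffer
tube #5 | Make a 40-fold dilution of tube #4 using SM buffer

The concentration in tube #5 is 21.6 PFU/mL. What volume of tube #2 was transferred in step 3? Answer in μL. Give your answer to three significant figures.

Step 1: 90 μL brought to 47 mL → factor 47000/90 = 522.22
Step 2: 1.15 mL brought to 19.1 mL → factor 19.1/1.15 = 16.609
Step 3: v brought to 4050 μL → factor = 4050 μL/v
Step 4: 150 μL + 3600 μL = 3750 μL total → factor 3750/150 = 25
Step 5: 40-fold → factor 40
Product of known-step factors = 8.6734 × 10^6
Overall factor = 8.00 × 10^8 PFU/mL / (21.6 PFU/mL) = 3.7037 × 10^7
Step-3 factor = 3.7037 × 10^7 / 8.6734 × 10^6 = 4.2702
v = 4050 μL / 4.2702 = 948 μL

948 μL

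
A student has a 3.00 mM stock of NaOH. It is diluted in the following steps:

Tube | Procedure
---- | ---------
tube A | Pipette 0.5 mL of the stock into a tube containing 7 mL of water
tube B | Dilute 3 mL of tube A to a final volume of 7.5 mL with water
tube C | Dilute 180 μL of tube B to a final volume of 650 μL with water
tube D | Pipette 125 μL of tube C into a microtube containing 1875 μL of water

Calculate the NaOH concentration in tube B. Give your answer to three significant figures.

0.0800 mM

Step 1: 0.5 mL + 7 mL = 7.5 mL total → factor 7.5/0.5 = 15
Step 2: 3 mL brought to 7.5 mL → factor 7.5/3 = 2.5
Dilution factor through tube B = 15 × 2.5 = 37.5
[tube B] = 3.00 mM / 37.5 = 0.0800 mM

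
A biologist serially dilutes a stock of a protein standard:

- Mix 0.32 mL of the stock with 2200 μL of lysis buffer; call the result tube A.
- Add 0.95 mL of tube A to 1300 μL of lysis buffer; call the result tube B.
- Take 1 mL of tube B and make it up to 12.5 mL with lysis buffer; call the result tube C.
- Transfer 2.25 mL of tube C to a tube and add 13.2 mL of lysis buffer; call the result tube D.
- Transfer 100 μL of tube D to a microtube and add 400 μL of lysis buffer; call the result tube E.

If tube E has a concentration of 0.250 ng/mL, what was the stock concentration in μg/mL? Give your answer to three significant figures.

2.00 μg/mL

Step 1: 0.32 mL + 2200 μL = 2.52 mL total → factor 2.52/0.32 = 7.875
Step 2: 0.95 mL + 1300 μL = 2.25 mL total → factor 2.25/0.95 = 2.3684
Step 3: 1 mL brought to 12.5 mL → factor 12.5/1 = 12.5
Step 4: 2.25 mL + 13.2 mL = 15.45 mL total → factor 15.45/2.25 = 6.8667
Step 5: 100 μL + 400 μL = 500 μL total → factor 500/100 = 5
Overall dilution factor = 7.875 × 2.3684 × 12.5 × 6.8667 × 5 = 8004.5
Stock = 0.250 ng/mL × 8004.5 = 2001 ng/mL = 2.00 μg/mL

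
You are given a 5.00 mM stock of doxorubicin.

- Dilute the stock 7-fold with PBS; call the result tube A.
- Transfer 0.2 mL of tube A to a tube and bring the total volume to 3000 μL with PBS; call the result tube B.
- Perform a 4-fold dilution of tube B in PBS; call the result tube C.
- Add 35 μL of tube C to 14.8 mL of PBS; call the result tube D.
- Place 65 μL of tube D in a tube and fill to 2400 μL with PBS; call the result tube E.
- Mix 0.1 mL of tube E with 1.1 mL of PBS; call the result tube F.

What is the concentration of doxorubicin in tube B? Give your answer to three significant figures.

Step 1: 7-fold → factor 7
Step 2: 0.2 mL brought to 3000 μL → factor 3/0.2 = 15
Dilution factor through tube B = 7 × 15 = 105
[tube B] = 5.00 mM / 105 = 0.0476 mM

0.0476 mM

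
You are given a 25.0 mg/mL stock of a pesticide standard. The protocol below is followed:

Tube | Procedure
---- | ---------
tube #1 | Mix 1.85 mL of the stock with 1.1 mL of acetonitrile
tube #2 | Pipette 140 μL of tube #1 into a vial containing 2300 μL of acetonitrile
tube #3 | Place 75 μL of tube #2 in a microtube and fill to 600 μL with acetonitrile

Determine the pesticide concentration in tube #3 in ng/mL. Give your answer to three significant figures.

1.12 × 10^5 ng/mL

Step 1: 1.85 mL + 1.1 mL = 2.95 mL total → factor 2.95/1.85 = 1.5946
Step 2: 140 μL + 2300 μL = 2440 μL total → factor 2440/140 = 17.429
Step 3: 75 μL brought to 600 μL → factor 600/75 = 8
Overall dilution factor = 1.5946 × 17.429 × 8 = 222.33
Final = 25.0 mg/mL / 222.33 = 0.1124 mg/mL = 1.12 × 10^5 ng/mL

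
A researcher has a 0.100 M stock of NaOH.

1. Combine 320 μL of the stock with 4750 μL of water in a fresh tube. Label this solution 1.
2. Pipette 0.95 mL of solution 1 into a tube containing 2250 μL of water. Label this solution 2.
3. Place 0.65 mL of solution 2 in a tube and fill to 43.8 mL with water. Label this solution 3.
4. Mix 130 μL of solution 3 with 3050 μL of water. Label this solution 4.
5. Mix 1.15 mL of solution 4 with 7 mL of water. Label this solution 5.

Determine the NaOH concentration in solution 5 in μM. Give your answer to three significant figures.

Step 1: 320 μL + 4750 μL = 5070 μL total → factor 5070/320 = 15.844
Step 2: 0.95 mL + 2250 μL = 3.2 mL total → factor 3.2/0.95 = 3.3684
Step 3: 0.65 mL brought to 43.8 mL → factor 43.8/0.65 = 67.385
Step 4: 130 μL + 3050 μL = 3180 μL total → factor 3180/130 = 24.462
Step 5: 1.15 mL + 7 mL = 8.15 mL total → factor 8.15/1.15 = 7.087
Overall dilution factor = 15.844 × 3.3684 × 67.385 × 24.462 × 7.087 = 6.2343 × 10^5
Final = 0.100 M / 6.2343 × 10^5 = 1.604 × 10^-7 M = 0.160 μM

0.160 μM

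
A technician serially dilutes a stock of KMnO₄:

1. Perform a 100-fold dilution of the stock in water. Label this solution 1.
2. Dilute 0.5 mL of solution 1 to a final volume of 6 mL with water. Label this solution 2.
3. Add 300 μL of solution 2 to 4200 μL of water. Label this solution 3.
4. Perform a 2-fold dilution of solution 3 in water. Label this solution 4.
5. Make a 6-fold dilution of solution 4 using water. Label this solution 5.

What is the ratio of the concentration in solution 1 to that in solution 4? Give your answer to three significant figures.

360

Step 1: 100-fold → factor 100
Step 2: 0.5 mL brought to 6 mL → factor 6/0.5 = 12
Step 3: 300 μL + 4200 μL = 4500 μL total → factor 4500/300 = 15
Step 4: 2-fold → factor 2
Dilution factor to solution 1 = 100; to solution 4 = 36000
[solution 1]/[solution 4] = (factor to solution 4)/(factor to solution 1) = 36000/100 = 360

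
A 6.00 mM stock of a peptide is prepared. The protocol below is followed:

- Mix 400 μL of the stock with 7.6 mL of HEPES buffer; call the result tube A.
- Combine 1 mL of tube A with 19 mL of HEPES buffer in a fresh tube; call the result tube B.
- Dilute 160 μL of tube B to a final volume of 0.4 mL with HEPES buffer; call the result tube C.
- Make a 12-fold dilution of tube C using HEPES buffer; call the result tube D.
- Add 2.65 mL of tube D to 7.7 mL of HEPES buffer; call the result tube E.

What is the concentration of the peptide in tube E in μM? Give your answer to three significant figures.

0.128 μM

Step 1: 400 μL + 7.6 mL = 8000 μL total → factor 8000/400 = 20
Step 2: 1 mL + 19 mL = 20 mL total → factor 20/1 = 20
Step 3: 160 μL brought to 0.4 mL → factor 400/160 = 2.5
Step 4: 12-fold → factor 12
Step 5: 2.65 mL + 7.7 mL = 10.35 mL total → factor 10.35/2.65 = 3.9057
Overall dilution factor = 20 × 20 × 2.5 × 12 × 3.9057 = 46868
Final = 6.00 mM / 46868 = 0.0001280 mM = 0.128 μM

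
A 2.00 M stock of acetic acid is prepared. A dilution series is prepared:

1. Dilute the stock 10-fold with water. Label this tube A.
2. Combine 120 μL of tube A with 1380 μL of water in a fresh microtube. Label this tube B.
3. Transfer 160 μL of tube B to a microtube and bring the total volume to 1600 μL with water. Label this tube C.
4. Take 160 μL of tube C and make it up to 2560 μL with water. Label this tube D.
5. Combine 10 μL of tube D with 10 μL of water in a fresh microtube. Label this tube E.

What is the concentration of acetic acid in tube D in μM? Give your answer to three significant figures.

100 μM

Step 1: 10-fold → factor 10
Step 2: 120 μL + 1380 μL = 1500 μL total → factor 1500/120 = 12.5
Step 3: 160 μL brought to 1600 μL → factor 1600/160 = 10
Step 4: 160 μL brought to 2560 μL → factor 2560/160 = 16
Dilution factor through tube D = 10 × 12.5 × 10 × 16 = 20000
[tube D] = 2.00 M / 20000 = 0.0001000 M = 100 μM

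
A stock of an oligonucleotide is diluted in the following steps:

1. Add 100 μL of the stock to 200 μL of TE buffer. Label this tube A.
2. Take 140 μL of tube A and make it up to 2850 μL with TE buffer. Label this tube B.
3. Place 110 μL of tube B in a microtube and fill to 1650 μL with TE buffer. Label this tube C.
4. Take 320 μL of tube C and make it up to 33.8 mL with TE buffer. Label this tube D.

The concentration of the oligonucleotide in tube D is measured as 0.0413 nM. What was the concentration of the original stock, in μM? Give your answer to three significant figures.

4.00 μM

Step 1: 100 μL + 200 μL = 300 μL total → factor 300/100 = 3
Step 2: 140 μL brought to 2850 μL → factor 2850/140 = 20.357
Step 3: 110 μL brought to 1650 μL → factor 1650/110 = 15
Step 4: 320 μL brought to 33.8 mL → factor 33800/320 = 105.62
Overall dilution factor = 3 × 20.357 × 15 × 105.62 = 96760
Stock = 0.0413 nM × 96760 = 3996 nM = 4.00 μM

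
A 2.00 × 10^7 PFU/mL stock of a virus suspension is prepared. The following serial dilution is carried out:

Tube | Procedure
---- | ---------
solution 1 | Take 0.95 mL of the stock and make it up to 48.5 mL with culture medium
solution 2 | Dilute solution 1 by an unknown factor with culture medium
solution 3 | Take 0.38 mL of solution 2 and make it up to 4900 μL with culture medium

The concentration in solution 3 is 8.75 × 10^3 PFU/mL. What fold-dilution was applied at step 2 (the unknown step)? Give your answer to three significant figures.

3.47-fold

Step 1: 0.95 mL brought to 48.5 mL → factor 48.5/0.95 = 51.053
Step 2: unknown factor x
Step 3: 0.38 mL brought to 4900 μL → factor 4.9/0.38 = 12.895
Product of known-step factors = 658.31
Overall factor = 2.00 × 10^7 PFU/mL / (8.75 × 10^3 PFU/mL) = 2285.7
x = 2285.7 / 658.31 = 3.47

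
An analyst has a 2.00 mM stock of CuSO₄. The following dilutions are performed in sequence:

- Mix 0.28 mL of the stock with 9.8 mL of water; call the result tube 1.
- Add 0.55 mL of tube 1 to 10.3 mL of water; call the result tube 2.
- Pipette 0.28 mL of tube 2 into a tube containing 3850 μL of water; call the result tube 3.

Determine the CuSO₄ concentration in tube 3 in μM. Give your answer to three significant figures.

0.191 μM

Step 1: 0.28 mL + 9.8 mL = 10.08 mL total → factor 10.08/0.28 = 36
Step 2: 0.55 mL + 10.3 mL = 10.85 mL total → factor 10.85/0.55 = 19.727
Step 3: 0.28 mL + 3850 μL = 4.13 mL total → factor 4.13/0.28 = 14.75
Overall dilution factor = 36 × 19.727 × 14.75 = 10475
Final = 2.00 mM / 10475 = 0.0001909 mM = 0.191 μM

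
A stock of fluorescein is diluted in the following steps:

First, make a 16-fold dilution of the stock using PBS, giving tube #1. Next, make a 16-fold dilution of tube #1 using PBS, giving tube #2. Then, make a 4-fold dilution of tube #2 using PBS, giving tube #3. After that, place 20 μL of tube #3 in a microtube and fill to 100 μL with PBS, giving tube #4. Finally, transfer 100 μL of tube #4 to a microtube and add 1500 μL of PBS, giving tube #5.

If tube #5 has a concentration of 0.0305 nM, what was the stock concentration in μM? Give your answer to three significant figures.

Step 1: 16-fold → factor 16
Step 2: 16-fold → factor 16
Step 3: 4-fold → factor 4
Step 4: 20 μL brought to 100 μL → factor 100/20 = 5
Step 5: 100 μL + 1500 μL = 1600 μL total → factor 1600/100 = 16
Overall dilution factor = 16 × 16 × 4 × 5 × 16 = 81920
Stock = 0.0305 nM × 81920 = 2499 nM = 2.50 μM

2.50 μM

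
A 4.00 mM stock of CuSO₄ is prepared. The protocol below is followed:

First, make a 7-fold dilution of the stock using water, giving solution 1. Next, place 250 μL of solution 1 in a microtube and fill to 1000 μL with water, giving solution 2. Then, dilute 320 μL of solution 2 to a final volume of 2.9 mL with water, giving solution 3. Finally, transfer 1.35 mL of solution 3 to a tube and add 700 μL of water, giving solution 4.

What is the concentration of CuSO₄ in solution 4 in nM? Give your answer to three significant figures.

Step 1: 7-fold → factor 7
Step 2: 250 μL brought to 1000 μL → factor 1000/250 = 4
Step 3: 320 μL brought to 2.9 mL → factor 2900/320 = 9.0625
Step 4: 1.35 mL + 700 μL = 2.05 mL total → factor 2.05/1.35 = 1.5185
Overall dilution factor = 7 × 4 × 9.0625 × 1.5185 = 385.32
Final = 4.00 mM / 385.32 = 0.01038 mM = 1.04 × 10^4 nM

1.04 × 10^4 nM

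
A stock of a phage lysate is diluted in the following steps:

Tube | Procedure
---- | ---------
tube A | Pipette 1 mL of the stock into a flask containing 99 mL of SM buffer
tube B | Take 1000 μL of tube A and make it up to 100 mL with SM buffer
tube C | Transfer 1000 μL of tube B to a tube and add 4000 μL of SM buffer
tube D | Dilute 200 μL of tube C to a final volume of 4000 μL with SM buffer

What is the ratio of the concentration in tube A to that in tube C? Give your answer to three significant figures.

500

Step 1: 1 mL + 99 mL = 100 mL total → factor 100/1 = 100
Step 2: 1000 μL brought to 100 mL → factor 1 × 10^5/1000 = 100
Step 3: 1000 μL + 4000 μL = 5000 μL total → factor 5000/1000 = 5
Dilution factor to tube A = 100; to tube C = 50000
[tube A]/[tube C] = (factor to tube C)/(factor to tube A) = 50000/100 = 500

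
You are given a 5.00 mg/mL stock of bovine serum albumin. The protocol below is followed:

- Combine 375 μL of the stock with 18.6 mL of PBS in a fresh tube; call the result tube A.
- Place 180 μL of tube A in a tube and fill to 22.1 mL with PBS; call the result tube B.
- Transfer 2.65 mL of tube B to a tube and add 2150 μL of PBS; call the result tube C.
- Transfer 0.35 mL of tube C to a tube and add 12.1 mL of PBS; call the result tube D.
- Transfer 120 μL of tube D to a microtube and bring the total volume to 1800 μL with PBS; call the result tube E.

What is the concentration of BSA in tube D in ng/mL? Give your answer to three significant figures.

Step 1: 375 μL + 18.6 mL = 18975 μL total → factor 18975/375 = 50.6
Step 2: 180 μL brought to 22.1 mL → factor 22100/180 = 122.78
Step 3: 2.65 mL + 2150 μL = 4.8 mL total → factor 4.8/2.65 = 1.8113
Step 4: 0.35 mL + 12.1 mL = 12.45 mL total → factor 12.45/0.35 = 35.571
Dilution factor through tube D = 50.6 × 122.78 × 1.8113 × 35.571 = 4.0028 × 10^5
[tube D] = 5.00 mg/mL / 4.0028 × 10^5 = 1.249 × 10^-5 mg/mL = 12.5 ng/mL

12.5 ng/mL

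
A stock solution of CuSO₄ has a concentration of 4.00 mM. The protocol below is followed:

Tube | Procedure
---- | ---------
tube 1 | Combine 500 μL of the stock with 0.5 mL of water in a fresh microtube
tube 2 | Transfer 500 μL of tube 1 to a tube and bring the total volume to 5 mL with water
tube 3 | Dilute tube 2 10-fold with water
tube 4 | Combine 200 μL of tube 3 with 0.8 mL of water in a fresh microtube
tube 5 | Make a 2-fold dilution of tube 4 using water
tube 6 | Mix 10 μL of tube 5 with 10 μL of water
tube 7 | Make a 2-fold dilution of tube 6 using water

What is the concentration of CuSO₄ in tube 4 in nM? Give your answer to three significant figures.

Step 1: 500 μL + 0.5 mL = 1000 μL total → factor 1000/500 = 2
Step 2: 500 μL brought to 5 mL → factor 5000/500 = 10
Step 3: 10-fold → factor 10
Step 4: 200 μL + 0.8 mL = 1000 μL total → factor 1000/200 = 5
Dilution factor through tube 4 = 2 × 10 × 10 × 5 = 1000
[tube 4] = 4.00 mM / 1000 = 0.004000 mM = 4.00 × 10^3 nM

4.00 × 10^3 nM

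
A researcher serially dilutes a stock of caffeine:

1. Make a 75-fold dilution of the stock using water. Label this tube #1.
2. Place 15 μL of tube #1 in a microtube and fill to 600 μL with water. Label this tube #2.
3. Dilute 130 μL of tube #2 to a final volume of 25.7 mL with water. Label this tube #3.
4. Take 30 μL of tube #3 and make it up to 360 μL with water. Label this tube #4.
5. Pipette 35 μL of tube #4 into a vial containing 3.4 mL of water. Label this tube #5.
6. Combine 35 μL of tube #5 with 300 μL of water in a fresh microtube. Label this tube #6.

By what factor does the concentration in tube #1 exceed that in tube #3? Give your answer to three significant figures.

Step 1: 75-fold → factor 75
Step 2: 15 μL brought to 600 μL → factor 600/15 = 40
Step 3: 130 μL brought to 25.7 mL → factor 25700/130 = 197.69
Dilution factor to tube #1 = 75; to tube #3 = 5.9308 × 10^5
[tube #1]/[tube #3] = (factor to tube #3)/(factor to tube #1) = 5.9308 × 10^5/75 = 7.91 × 10^3

7.91 × 10^3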